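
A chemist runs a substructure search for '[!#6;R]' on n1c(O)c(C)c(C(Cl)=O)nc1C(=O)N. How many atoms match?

2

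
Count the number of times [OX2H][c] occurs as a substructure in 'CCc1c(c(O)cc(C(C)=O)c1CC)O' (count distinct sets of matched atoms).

2

[OX2H][c] is the SMARTS for a phenol: a hydroxyl oxygen attached to an aromatic carbon.
The molecule carries 2 separate instances of a hydroxyl group (-OH) meeting every constraint; each maps to a distinct set of atoms, giving 2 matches.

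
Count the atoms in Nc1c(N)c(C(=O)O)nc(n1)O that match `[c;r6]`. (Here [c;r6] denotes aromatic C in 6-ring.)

4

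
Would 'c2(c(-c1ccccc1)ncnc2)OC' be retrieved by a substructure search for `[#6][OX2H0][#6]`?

Yes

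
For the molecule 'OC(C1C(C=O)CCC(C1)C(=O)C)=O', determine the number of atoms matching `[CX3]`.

The query [CX3] means: C with X3: aliphatic carbon with exactly 3 total connections.
Check the 14 heavy atoms by environment: 7× C (X4) → no; 3× C (X3) → match; 3× O (X1) → no; 1× O (X2) → no.
That gives 3 matching atoms.

3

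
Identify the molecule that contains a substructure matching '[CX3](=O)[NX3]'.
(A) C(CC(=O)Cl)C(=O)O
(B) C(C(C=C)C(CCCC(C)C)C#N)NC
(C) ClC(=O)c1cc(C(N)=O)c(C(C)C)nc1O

[CX3](=O)[NX3] describes a carbonyl carbon bonded to a trivalent nitrogen (an amide).
(A) has a carboxylic acid group (-C(=O)OH) but the carbonyl is bonded to O, not to an NX3 nitrogen.
(B) has a nitrile (-C#N) but the nitrile N is NX1 (triple-bonded), not NX3.
(C) contains a primary amide (-C(=O)NH2), which satisfies every atom and bond constraint.
So the answer is (C).

C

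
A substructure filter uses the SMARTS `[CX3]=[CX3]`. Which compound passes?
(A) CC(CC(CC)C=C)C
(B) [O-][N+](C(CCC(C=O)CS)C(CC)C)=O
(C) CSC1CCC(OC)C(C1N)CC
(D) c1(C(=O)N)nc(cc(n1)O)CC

A

[CX3]=[CX3] describes a non-aromatic C=C double bond between two sp2 carbons (an alkene).
(A) contains a vinyl group (-CH=CH2), which satisfies every atom and bond constraint.
(B) has an ethyl group (-CH2CH3) but its C-C bond is a single bond between CX4 carbons, not CX3=CX3.
(C) has an ethyl group (-CH2CH3) but its C-C bond is a single bond between CX4 carbons, not CX3=CX3.
(D) has an ethyl group (-CH2CH3) but its C-C bond is a single bond between CX4 carbons, not CX3=CX3.
So the answer is (A).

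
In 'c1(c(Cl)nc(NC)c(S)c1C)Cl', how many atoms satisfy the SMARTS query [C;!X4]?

0

The query [C;!X4] means: aliphatic carbon that does not have four total connections.
Check the 12 heavy atoms by environment: 1× n (aromatic, X2) → no; 5× c (aromatic, X3) → no; 2× C (X4) → no; 2× Cl (X1) → no; 1× N (X3) → no; 1× S (X2) → no.
No environment satisfies the query, so 0 matching atoms.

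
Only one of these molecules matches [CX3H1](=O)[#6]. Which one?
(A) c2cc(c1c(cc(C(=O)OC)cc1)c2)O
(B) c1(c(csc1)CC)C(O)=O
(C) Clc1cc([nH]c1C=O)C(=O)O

C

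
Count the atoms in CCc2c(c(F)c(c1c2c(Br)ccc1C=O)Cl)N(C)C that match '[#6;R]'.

10

The query [#6;R] means: carbon that is part of a ring.
Check the 20 heavy atoms by environment: 10× c (aromatic, in 6-ring) → match; 5× C (acyclic) → no; 1× O (acyclic) → no; 1× N (acyclic) → no; 1× F (acyclic) → no; 1× Br (acyclic) → no; 1× Cl (acyclic) → no.
That gives 10 matching atoms.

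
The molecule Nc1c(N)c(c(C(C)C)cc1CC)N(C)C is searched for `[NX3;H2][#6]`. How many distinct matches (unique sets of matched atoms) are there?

[NX3;H2][#6] is the SMARTS for a primary amine: a trivalent nitrogen with two H attached to carbon.
The molecule carries 2 separate instances of a primary amino group (-NH2) meeting every constraint; each maps to a distinct set of atoms, giving 2 matches.

2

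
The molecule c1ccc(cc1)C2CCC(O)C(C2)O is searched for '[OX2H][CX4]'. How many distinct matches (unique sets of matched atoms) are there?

[OX2H][CX4] is the SMARTS for an aliphatic alcohol: a hydroxyl oxygen bound to an sp3 (X4) carbon.
The molecule carries 2 separate instances of a hydroxyl group (-OH) meeting every constraint; each maps to a distinct set of atoms, giving 2 matches.

2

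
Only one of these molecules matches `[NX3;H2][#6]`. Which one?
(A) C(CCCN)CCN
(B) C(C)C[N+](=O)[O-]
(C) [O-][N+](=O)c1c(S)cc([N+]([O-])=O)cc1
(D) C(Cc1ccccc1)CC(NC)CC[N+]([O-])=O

A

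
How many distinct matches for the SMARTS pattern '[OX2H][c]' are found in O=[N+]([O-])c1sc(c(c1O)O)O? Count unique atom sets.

[OX2H][c] is the SMARTS for a phenol: a hydroxyl oxygen attached to an aromatic carbon.
The molecule carries 3 separate instances of a hydroxyl group (-OH) meeting every constraint; each maps to a distinct set of atoms, giving 3 matches.

3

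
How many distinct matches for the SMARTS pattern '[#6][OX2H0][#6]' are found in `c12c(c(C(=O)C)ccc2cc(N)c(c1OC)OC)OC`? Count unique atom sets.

[#6][OX2H0][#6] is the SMARTS for an ether: an aliphatic oxygen bridging two carbons with no H on the oxygen.
The molecule carries 3 separate instances of a methoxy ether (-OCH3) meeting every constraint; each maps to a distinct set of atoms, giving 3 matches.

3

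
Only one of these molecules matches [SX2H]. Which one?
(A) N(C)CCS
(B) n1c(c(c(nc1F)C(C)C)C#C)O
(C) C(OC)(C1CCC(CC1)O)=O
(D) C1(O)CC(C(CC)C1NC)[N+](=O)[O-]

A

[SX2H] describes an aliphatic sulfur with two connections, one being H (a thiol).
(A) contains a thiol (-SH), which satisfies every atom and bond constraint.
(B) has a hydroxyl group (-OH) but it is an -OH, not an -SH.
(C) has a hydroxyl group (-OH) but it is an -OH, not an -SH.
(D) has a hydroxyl group (-OH) but it is an -OH, not an -SH.
So the answer is (A).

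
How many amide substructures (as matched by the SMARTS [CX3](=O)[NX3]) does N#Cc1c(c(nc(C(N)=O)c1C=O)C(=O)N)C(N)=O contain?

[CX3](=O)[NX3] is the SMARTS for an amide: a carbonyl carbon bonded to a trivalent nitrogen.
The molecule carries 3 separate instances of a primary amide (-C(=O)NH2) meeting every constraint; each maps to a distinct set of atoms, giving 3 matches.

3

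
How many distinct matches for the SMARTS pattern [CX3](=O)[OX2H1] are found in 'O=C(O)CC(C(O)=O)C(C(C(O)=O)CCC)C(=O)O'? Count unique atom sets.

4

[CX3](=O)[OX2H1] is the SMARTS for a carboxylic acid: an sp2 carbon double-bonded to O and single-bonded to an -OH oxygen.
The molecule carries 4 separate instances of a carboxylic acid group (-C(=O)OH) meeting every constraint; each maps to a distinct set of atoms, giving 4 matches.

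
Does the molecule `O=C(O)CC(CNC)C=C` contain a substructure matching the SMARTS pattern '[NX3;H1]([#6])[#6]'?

Yes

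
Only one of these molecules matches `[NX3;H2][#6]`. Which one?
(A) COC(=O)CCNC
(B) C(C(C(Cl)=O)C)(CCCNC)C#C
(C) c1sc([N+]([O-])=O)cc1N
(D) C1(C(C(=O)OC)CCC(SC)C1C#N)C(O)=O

C

[NX3;H2][#6] describes a trivalent nitrogen with two H attached to carbon (a primary amine).
(A) has an N-methylamino group (-NHCH3) but the nitrogen bears two carbons and only one H (H1), not H2.
(B) has an N-methylamino group (-NHCH3) but the nitrogen bears two carbons and only one H (H1), not H2.
(C) contains a primary amino group (-NH2), which satisfies every atom and bond constraint.
(D) has a nitrile (-C#N) but the nitrogen is NX1 (triple-bonded), not NX3 with two H.
So the answer is (C).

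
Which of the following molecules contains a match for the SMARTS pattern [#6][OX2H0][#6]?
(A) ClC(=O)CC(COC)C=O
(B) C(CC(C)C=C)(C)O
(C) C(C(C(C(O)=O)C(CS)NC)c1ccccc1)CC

[#6][OX2H0][#6] describes an aliphatic oxygen bridging two carbons with no H on the oxygen (an ether).
(A) contains a methoxy ether (-OCH3), which satisfies every atom and bond constraint.
(B) has a hydroxyl group (-OH) but the oxygen has H1, not H0 bridging two carbons.
(C) has a carboxylic acid group (-C(=O)OH) but the -OH oxygen has H1; the =O is OX1, not OX2.
So the answer is (A).

A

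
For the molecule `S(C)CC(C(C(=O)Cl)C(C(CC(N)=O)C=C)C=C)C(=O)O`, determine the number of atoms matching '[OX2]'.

Check the 21 heavy atoms by environment: 7× C (X4) → no; 7× C (X3) → no; 3× O (X1) → no; 1× Cl (X1) → no; 1× O (X2) → match; 1× S (X2) → no; 1× N (X3) → no.
That gives 1 matching atom.

1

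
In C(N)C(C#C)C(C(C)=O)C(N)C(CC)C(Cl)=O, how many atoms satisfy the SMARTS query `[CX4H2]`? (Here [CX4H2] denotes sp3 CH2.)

Check the 17 heavy atoms by environment: 2× C (H2, X4) → match; 4× C (H1, X4) → no; 2× C (H3, X4) → no; 2× C (H0, X3) → no; 2× O (H0, X1) → no; 2× N (H2, X3) → no; 1× Cl (H0, X1) → no; 1× C (H0, X2) → no; 1× C (H1, X2) → no.
That gives 2 matching atoms.

2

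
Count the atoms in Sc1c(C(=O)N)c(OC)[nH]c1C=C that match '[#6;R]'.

4

The query [#6;R] means: carbon that is part of a ring.
Check the 13 heavy atoms by environment: 1× n (aromatic, in 5-ring) → no; 4× c (aromatic, in 5-ring) → match; 4× C (acyclic) → no; 1× S (acyclic) → no; 2× O (acyclic) → no; 1× N (acyclic) → no.
That gives 4 matching atoms.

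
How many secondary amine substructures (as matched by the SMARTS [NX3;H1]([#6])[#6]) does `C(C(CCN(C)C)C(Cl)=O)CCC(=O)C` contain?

0

[NX3;H1]([#6])[#6] is the SMARTS for a secondary amine: a trivalent nitrogen with one H, bonded to two carbons.
The molecule has a dimethylamino group (-N(CH3)2), but the nitrogen has H0, not H1; nothing else fits, so there are 0 matches.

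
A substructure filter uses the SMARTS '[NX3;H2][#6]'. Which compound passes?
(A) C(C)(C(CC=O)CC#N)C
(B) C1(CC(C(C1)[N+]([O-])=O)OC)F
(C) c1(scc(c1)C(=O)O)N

C

[NX3;H2][#6] describes a trivalent nitrogen with two H attached to carbon (a primary amine).
(A) has a nitrile (-C#N) but the nitrogen is NX1 (triple-bonded), not NX3 with two H.
(B) has a nitro group (-[N+](=O)[O-]) but the nitrogen is [N+] with no H, not NX3H2.
(C) contains a primary amino group (-NH2), which satisfies every atom and bond constraint.
So the answer is (C).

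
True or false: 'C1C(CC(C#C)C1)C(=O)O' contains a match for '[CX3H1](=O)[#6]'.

False

The pattern [CX3H1](=O)[#6] describes an sp2 carbon with one H, double-bonded to O and single-bonded to carbon — an aldehyde.
The closest candidate here is a carboxylic acid group (-C(=O)OH), but the carbonyl carbon has H0 and is bonded to O, not H1. No other fragment satisfies the full query, so there is no match.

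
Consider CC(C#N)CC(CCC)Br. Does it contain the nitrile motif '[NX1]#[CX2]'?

Yes

The pattern [NX1]#[CX2] describes a nitrogen triple-bonded to a two-connected carbon — a nitrile.
The molecule carries a nitrile (-C#N), whose atoms satisfy every constraint of the query, so the pattern matches.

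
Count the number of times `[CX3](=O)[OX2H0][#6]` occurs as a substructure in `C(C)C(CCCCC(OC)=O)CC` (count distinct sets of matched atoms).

[CX3](=O)[OX2H0][#6] is the SMARTS for an ester: a carbonyl carbon bonded to an oxygen that is itself bonded to carbon (no H on that O).
Exactly one fragment in the molecule meets all constraints, giving 1 match.

1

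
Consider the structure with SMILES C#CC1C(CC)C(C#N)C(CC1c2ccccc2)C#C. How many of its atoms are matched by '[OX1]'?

0

Check the 20 heavy atoms by environment: 8× C (X4) → no; 5× C (X2) → no; 1× N (X1) → no; 6× c (aromatic, X3) → no.
No environment satisfies the query, so 0 matching atoms.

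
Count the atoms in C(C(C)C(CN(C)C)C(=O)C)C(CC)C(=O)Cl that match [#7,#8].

The query [#7,#8] means: nitrogen or oxygen (comma = OR).
Check the 17 heavy atoms by environment: 13× C → no; 2× O → match; 1× Cl → no; 1× N → match.
Summing the matching environments: 2 + 1 = 3 matching atoms.

3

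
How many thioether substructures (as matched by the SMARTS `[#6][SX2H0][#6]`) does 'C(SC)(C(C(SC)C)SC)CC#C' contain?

3

[#6][SX2H0][#6] is the SMARTS for a thioether: an aliphatic sulfur bridging two carbons with no H on the sulfur.
The molecule carries 3 separate instances of a methylthio ether (-SCH3) meeting every constraint; each maps to a distinct set of atoms, giving 3 matches.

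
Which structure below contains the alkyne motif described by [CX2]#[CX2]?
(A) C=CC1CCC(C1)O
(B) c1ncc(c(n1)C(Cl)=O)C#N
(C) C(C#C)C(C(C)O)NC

C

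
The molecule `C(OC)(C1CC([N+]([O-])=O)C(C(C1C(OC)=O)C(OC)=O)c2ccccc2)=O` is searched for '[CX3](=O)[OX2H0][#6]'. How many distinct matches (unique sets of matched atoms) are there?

3

[CX3](=O)[OX2H0][#6] is the SMARTS for an ester: a carbonyl carbon bonded to an oxygen that is itself bonded to carbon (no H on that O).
The molecule carries 3 separate instances of a methyl-ester group (-C(=O)OCH3) meeting every constraint; each maps to a distinct set of atoms, giving 3 matches.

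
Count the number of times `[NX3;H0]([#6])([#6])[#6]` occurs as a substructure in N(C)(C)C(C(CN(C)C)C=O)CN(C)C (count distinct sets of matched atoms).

3

[NX3;H0]([#6])([#6])[#6] is the SMARTS for a tertiary amine: a trivalent nitrogen with no H, bonded to three carbons.
The molecule carries 3 separate instances of a dimethylamino group (-N(CH3)2) meeting every constraint; each maps to a distinct set of atoms, giving 3 matches.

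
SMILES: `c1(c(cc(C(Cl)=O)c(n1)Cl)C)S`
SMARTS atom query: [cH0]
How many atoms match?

The query [cH0] means: aromatic carbon with no attached hydrogen (substituted or ring-fusion).
Check the 12 heavy atoms by environment: 1× n (aromatic, H0) → no; 4× c (aromatic, H0) → match; 1× c (aromatic, H1) → no; 1× S (H1) → no; 1× C (H3) → no; 2× Cl (H0) → no; 1× C (H0) → no; 1× O (H0) → no.
That gives 4 matching atoms.

4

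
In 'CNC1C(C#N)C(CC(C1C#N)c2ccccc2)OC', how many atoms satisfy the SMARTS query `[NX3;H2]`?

0

The query [NX3;H2] means: aliphatic N with 3 total connections, two of them H — an -NH2 nitrogen (amine or amide).
Check the 20 heavy atoms by environment: 5× C (H1, X4) → no; 1× C (H2, X4) → no; 1× c (aromatic, H0, X3) → no; 5× c (aromatic, H1, X3) → no; 2× C (H0, X2) → no; 2× N (H0, X1) → no; 1× N (H1, X3) → no; 2× C (H3, X4) → no; 1× O (H0, X2) → no.
No environment satisfies the query, so 0 matching atoms.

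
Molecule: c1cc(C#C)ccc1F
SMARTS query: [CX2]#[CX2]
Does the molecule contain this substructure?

Yes

The pattern [CX2]#[CX2] describes a carbon-carbon triple bond — an alkyne.
The molecule carries an ethynyl group (-C#CH), whose atoms satisfy every constraint of the query, so the pattern matches.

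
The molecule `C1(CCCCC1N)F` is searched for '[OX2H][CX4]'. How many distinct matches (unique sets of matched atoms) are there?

0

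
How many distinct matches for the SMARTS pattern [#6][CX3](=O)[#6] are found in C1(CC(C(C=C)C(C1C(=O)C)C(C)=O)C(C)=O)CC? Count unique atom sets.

[#6][CX3](=O)[#6] is the SMARTS for a ketone: a carbonyl carbon (no H) flanked by two carbons.
The molecule carries 3 separate instances of an acetyl/ketone group (-C(=O)CH3) meeting every constraint; each maps to a distinct set of atoms, giving 3 matches.

3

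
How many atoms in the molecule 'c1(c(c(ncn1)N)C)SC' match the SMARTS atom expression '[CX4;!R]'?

2

Check the 10 heavy atoms by environment: 2× n (aromatic, X2, in 6-ring) → no; 4× c (aromatic, X3, in 6-ring) → no; 1× S (X2, acyclic) → no; 2× C (X4, acyclic) → match; 1× N (X3, acyclic) → no.
That gives 2 matching atoms.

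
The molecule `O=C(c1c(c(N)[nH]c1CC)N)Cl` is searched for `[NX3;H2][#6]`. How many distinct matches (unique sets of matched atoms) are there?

2

[NX3;H2][#6] is the SMARTS for a primary amine: a trivalent nitrogen with two H attached to carbon.
The molecule carries 2 separate instances of a primary amino group (-NH2) meeting every constraint; each maps to a distinct set of atoms, giving 2 matches.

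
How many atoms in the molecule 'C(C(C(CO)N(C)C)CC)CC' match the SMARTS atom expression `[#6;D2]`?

4

The query [#6;D2] means: any carbon bonded to exactly two heavy atoms.
Check the 12 heavy atoms by environment: 4× C (D2) → match; 2× C (D3) → no; 4× C (D1) → no; 1× O (D1) → no; 1× N (D3) → no.
That gives 4 matching atoms.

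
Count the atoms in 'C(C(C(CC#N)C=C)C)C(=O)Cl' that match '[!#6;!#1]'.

3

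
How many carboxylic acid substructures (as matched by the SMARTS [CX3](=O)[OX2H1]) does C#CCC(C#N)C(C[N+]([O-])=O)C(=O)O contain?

1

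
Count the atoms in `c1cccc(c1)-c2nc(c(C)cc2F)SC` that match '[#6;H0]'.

Check the 16 heavy atoms by environment: 1× n (aromatic, H0) → no; 5× c (aromatic, H0) → match; 6× c (aromatic, H1) → no; 2× C (H3) → no; 1× S (H0) → no; 1× F (H0) → no.
That gives 5 matching atoms.

5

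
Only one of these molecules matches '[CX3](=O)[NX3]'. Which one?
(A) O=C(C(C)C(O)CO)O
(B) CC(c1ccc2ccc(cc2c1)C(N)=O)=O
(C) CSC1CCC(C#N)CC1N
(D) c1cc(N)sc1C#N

B

[CX3](=O)[NX3] describes a carbonyl carbon bonded to a trivalent nitrogen (an amide).
(A) has a carboxylic acid group (-C(=O)OH) but the carbonyl is bonded to O, not to an NX3 nitrogen.
(B) contains a primary amide (-C(=O)NH2), which satisfies every atom and bond constraint.
(C) has a primary amino group (-NH2) but the -NH2 is not attached to a carbonyl carbon.
(D) has a primary amino group (-NH2) but the -NH2 is not attached to a carbonyl carbon.
So the answer is (B).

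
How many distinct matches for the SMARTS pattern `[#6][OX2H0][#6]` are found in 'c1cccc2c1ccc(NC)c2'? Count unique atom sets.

[#6][OX2H0][#6] is the SMARTS for an ether: an aliphatic oxygen bridging two carbons with no H on the oxygen.
No fragment in the molecule satisfies every constraint, giving 0 matches.

0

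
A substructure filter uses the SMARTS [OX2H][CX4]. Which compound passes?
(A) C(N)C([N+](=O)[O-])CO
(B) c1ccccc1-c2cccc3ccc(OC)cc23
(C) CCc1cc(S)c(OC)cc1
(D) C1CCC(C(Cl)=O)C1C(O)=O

[OX2H][CX4] describes a hydroxyl oxygen bound to an sp3 (X4) carbon (an aliphatic alcohol).
(A) contains a hydroxyl group (-OH), which satisfies every atom and bond constraint.
(B) has a methoxy ether (-OCH3) but the oxygen has H0 (ether), not H1.
(C) has a methoxy ether (-OCH3) but the oxygen has H0 (ether), not H1.
(D) has a carboxylic acid group (-C(=O)OH) but the -OH is on a CX3 carbonyl carbon, not a CX4 carbon.
So the answer is (A).

A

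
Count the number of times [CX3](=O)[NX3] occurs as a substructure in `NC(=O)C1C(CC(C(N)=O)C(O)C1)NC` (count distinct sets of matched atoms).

[CX3](=O)[NX3] is the SMARTS for an amide: a carbonyl carbon bonded to a trivalent nitrogen.
The molecule carries 2 separate instances of a primary amide (-C(=O)NH2) meeting every constraint; each maps to a distinct set of atoms, giving 2 matches.

2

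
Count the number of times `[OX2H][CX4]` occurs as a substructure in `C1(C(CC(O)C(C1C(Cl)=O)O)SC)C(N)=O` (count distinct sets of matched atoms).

2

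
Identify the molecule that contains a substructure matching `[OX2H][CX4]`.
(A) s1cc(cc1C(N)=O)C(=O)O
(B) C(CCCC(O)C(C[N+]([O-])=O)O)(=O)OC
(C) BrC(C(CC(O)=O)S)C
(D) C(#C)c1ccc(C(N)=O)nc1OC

[OX2H][CX4] describes a hydroxyl oxygen bound to an sp3 (X4) carbon (an aliphatic alcohol).
(A) has a carboxylic acid group (-C(=O)OH) but the -OH is on a CX3 carbonyl carbon, not a CX4 carbon.
(B) contains a hydroxyl group (-OH), which satisfies every atom and bond constraint.
(C) has a carboxylic acid group (-C(=O)OH) but the -OH is on a CX3 carbonyl carbon, not a CX4 carbon.
(D) has a methoxy ether (-OCH3) but the oxygen has H0 (ether), not H1.
So the answer is (B).

B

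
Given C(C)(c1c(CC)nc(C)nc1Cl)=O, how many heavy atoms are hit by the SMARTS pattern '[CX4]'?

4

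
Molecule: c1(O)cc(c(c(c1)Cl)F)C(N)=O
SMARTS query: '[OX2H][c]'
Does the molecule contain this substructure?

Yes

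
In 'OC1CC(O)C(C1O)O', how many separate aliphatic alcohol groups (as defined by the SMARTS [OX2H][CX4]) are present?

4

[OX2H][CX4] is the SMARTS for an aliphatic alcohol: a hydroxyl oxygen bound to an sp3 (X4) carbon.
The molecule carries 4 separate instances of a hydroxyl group (-OH) meeting every constraint; each maps to a distinct set of atoms, giving 4 matches.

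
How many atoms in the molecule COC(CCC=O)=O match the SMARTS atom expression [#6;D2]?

The query [#6;D2] means: any carbon bonded to exactly two heavy atoms.
Check the 8 heavy atoms by environment: 3× C (D2) → match; 1× C (D3) → no; 2× O (D1) → no; 1× O (D2) → no; 1× C (D1) → no.
That gives 3 matching atoms.

3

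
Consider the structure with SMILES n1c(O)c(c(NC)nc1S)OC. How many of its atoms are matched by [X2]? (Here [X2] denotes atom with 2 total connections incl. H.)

5

Check the 12 heavy atoms by environment: 2× n (aromatic, X2) → match; 4× c (aromatic, X3) → no; 1× S (X2) → match; 2× O (X2) → match; 2× C (X4) → no; 1× N (X3) → no.
Summing the matching environments: 2 + 1 + 2 = 5 matching atoms.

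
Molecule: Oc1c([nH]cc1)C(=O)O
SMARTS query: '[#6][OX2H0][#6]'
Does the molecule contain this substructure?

The pattern [#6][OX2H0][#6] describes an aliphatic oxygen bridging two carbons with no H on the oxygen — an ether.
The closest candidate here is a carboxylic acid group (-C(=O)OH), but the -OH oxygen has H1; the =O is OX1, not OX2. No other fragment satisfies the full query, so there is no match.

No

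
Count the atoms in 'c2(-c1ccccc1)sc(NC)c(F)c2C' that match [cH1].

5

The query [cH1] means: aromatic carbon bearing exactly one hydrogen.
Check the 15 heavy atoms by environment: 1× s (aromatic, H0) → no; 5× c (aromatic, H0) → no; 5× c (aromatic, H1) → match; 2× C (H3) → no; 1× N (H1) → no; 1× F (H0) → no.
That gives 5 matching atoms.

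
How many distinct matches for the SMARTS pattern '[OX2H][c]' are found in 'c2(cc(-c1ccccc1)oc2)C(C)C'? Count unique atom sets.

0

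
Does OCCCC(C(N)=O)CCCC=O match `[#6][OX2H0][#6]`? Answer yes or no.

No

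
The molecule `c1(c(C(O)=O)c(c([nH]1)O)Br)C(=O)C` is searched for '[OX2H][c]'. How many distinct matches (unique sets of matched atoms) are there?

1

[OX2H][c] is the SMARTS for a phenol: a hydroxyl oxygen attached to an aromatic carbon.
Exactly one fragment in the molecule meets all constraints, giving 1 match.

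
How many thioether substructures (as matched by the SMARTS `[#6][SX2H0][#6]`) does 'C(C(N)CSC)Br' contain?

[#6][SX2H0][#6] is the SMARTS for a thioether: an aliphatic sulfur bridging two carbons with no H on the sulfur.
Exactly one fragment in the molecule meets all constraints, giving 1 match.

1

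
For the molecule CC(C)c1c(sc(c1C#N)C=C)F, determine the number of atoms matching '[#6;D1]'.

3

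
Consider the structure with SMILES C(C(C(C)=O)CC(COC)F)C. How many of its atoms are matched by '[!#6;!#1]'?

The query [!#6;!#1] means: not carbon and not hydrogen — any heteroatom.
Check the 12 heavy atoms by environment: 9× C → no; 1× F → match; 2× O → match.
Summing the matching environments: 1 + 2 = 3 matching atoms.

3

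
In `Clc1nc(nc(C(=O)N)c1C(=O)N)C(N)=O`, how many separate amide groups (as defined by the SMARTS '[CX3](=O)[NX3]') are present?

3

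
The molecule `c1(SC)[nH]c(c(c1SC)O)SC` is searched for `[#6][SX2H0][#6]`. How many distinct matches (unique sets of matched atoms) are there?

3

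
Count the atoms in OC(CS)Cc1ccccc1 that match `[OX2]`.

The query [OX2] means: aliphatic oxygen with two total connections — ether, hydroxyl, or ester single-bond O.
Check the 11 heavy atoms by environment: 3× C (X4) → no; 6× c (aromatic, X3) → no; 1× O (X2) → match; 1× S (X2) → no.
That gives 1 matching atom.

1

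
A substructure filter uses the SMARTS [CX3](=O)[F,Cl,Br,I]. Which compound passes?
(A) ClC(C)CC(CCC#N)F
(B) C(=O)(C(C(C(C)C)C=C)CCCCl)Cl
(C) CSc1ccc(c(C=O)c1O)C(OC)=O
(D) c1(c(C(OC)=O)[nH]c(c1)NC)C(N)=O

[CX3](=O)[F,Cl,Br,I] describes a carbonyl carbon bonded to a halogen (an acyl halide).
(A) has a chloro substituent but the Cl is not on a carbonyl carbon.
(B) contains an acyl chloride (-C(=O)Cl), which satisfies every atom and bond constraint.
(C) has a methyl-ester group (-C(=O)OCH3) but the carbonyl is bonded to -O-C, not to a halogen.
(D) has a methyl-ester group (-C(=O)OCH3) but the carbonyl is bonded to -O-C, not to a halogen.
So the answer is (B).

B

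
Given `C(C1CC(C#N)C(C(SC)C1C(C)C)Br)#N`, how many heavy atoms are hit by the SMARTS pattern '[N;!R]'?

Check the 16 heavy atoms by environment: 6× C (in 6-ring) → no; 6× C (acyclic) → no; 2× N (acyclic) → match; 1× Br (acyclic) → no; 1× S (acyclic) → no.
That gives 2 matching atoms.

2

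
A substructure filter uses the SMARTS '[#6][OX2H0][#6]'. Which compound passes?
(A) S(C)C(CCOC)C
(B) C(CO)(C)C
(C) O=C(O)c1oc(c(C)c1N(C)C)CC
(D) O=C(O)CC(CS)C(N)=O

A

[#6][OX2H0][#6] describes an aliphatic oxygen bridging two carbons with no H on the oxygen (an ether).
(A) contains a methoxy ether (-OCH3), which satisfies every atom and bond constraint.
(B) has a hydroxyl group (-OH) but the oxygen has H1, not H0 bridging two carbons.
(C) has a carboxylic acid group (-C(=O)OH) but the -OH oxygen has H1; the =O is OX1, not OX2.
(D) has a carboxylic acid group (-C(=O)OH) but the -OH oxygen has H1; the =O is OX1, not OX2.
So the answer is (A).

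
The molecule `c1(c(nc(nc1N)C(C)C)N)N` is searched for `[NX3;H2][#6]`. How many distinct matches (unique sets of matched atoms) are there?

3

[NX3;H2][#6] is the SMARTS for a primary amine: a trivalent nitrogen with two H attached to carbon.
The molecule carries 3 separate instances of a primary amino group (-NH2) meeting every constraint; each maps to a distinct set of atoms, giving 3 matches.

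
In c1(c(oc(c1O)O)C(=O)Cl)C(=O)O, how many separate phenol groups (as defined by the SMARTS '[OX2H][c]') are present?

[OX2H][c] is the SMARTS for a phenol: a hydroxyl oxygen attached to an aromatic carbon.
The molecule carries 2 separate instances of a hydroxyl group (-OH) meeting every constraint; each maps to a distinct set of atoms, giving 2 matches.

2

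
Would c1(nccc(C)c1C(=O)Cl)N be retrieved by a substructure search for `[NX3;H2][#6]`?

Yes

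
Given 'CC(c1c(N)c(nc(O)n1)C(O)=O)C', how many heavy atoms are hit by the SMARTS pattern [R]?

6

Check the 14 heavy atoms by environment: 2× n (aromatic, in 6-ring) → match; 4× c (aromatic, in 6-ring) → match; 1× N (acyclic) → no; 4× C (acyclic) → no; 3× O (acyclic) → no.
Summing the matching environments: 2 + 4 = 6 matching atoms.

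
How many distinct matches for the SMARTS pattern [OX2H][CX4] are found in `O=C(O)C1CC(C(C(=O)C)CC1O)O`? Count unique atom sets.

[OX2H][CX4] is the SMARTS for an aliphatic alcohol: a hydroxyl oxygen bound to an sp3 (X4) carbon.
The molecule carries 2 separate instances of a hydroxyl group (-OH) meeting every constraint; each maps to a distinct set of atoms, giving 2 matches.

2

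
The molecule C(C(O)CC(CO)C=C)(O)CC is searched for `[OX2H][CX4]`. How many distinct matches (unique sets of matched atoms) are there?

3

[OX2H][CX4] is the SMARTS for an aliphatic alcohol: a hydroxyl oxygen bound to an sp3 (X4) carbon.
The molecule carries 3 separate instances of a hydroxyl group (-OH) meeting every constraint; each maps to a distinct set of atoms, giving 3 matches.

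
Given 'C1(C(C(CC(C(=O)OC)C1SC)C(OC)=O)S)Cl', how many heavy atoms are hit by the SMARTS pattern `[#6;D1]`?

3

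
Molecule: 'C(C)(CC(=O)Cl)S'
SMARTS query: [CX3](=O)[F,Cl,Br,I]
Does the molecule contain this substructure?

Yes

The pattern [CX3](=O)[F,Cl,Br,I] describes a carbonyl carbon bonded to a halogen — an acyl halide.
The molecule carries an acyl chloride (-C(=O)Cl), whose atoms satisfy every constraint of the query, so the pattern matches.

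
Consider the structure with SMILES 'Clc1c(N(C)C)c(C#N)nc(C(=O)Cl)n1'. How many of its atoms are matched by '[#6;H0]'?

The query [#6;H0] means: any carbon with no attached hydrogen.
Check the 15 heavy atoms by environment: 2× n (aromatic, H0) → no; 4× c (aromatic, H0) → match; 2× C (H0) → match; 1× O (H0) → no; 2× Cl (H0) → no; 2× N (H0) → no; 2× C (H3) → no.
Summing the matching environments: 4 + 2 = 6 matching atoms.

6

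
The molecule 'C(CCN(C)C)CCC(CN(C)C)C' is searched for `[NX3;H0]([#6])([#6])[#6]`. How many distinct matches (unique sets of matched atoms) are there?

[NX3;H0]([#6])([#6])[#6] is the SMARTS for a tertiary amine: a trivalent nitrogen with no H, bonded to three carbons.
The molecule carries 2 separate instances of a dimethylamino group (-N(CH3)2) meeting every constraint; each maps to a distinct set of atoms, giving 2 matches.

2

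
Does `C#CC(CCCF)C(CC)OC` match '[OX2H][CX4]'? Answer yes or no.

The pattern [OX2H][CX4] describes a hydroxyl oxygen bound to an sp3 (X4) carbon — an aliphatic alcohol.
The closest candidate here is a methoxy ether (-OCH3), but the oxygen has H0 (ether), not H1. No other fragment satisfies the full query, so there is no match.

No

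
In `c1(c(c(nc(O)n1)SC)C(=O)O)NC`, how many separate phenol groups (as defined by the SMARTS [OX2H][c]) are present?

[OX2H][c] is the SMARTS for a phenol: a hydroxyl oxygen attached to an aromatic carbon.
Exactly one fragment in the molecule meets all constraints, giving 1 match.

1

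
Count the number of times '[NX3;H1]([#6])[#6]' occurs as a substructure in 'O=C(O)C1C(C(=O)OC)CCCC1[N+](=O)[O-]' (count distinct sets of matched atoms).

[NX3;H1]([#6])[#6] is the SMARTS for a secondary amine: a trivalent nitrogen with one H, bonded to two carbons.
No fragment in the molecule satisfies every constraint, giving 0 matches.

0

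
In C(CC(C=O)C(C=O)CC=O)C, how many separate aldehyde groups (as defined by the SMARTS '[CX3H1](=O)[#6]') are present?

[CX3H1](=O)[#6] is the SMARTS for an aldehyde: an sp2 carbon with one H, double-bonded to O and single-bonded to carbon.
The molecule carries 3 separate instances of an aldehyde (-CHO) meeting every constraint; each maps to a distinct set of atoms, giving 3 matches.

3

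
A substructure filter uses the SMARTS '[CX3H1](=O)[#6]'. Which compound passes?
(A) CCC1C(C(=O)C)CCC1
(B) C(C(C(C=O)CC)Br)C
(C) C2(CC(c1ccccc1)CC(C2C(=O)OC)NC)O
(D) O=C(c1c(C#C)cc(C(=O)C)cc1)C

B

[CX3H1](=O)[#6] describes an sp2 carbon with one H, double-bonded to O and single-bonded to carbon (an aldehyde).
(A) has an acetyl/ketone group (-C(=O)CH3) but the carbonyl carbon has H0 (two carbon neighbours), not H1.
(B) contains an aldehyde (-CHO), which satisfies every atom and bond constraint.
(C) has a methyl-ester group (-C(=O)OCH3) but the carbonyl carbon has H0, not H1.
(D) has an acetyl/ketone group (-C(=O)CH3) but the carbonyl carbon has H0 (two carbon neighbours), not H1.
So the answer is (B).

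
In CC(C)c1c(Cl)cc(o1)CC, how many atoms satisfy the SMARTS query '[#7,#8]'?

The query [#7,#8] means: nitrogen or oxygen (comma = OR).
Check the 11 heavy atoms by environment: 1× o (aromatic) → match; 4× c (aromatic) → no; 5× C → no; 1× Cl → no.
That gives 1 matching atom.

1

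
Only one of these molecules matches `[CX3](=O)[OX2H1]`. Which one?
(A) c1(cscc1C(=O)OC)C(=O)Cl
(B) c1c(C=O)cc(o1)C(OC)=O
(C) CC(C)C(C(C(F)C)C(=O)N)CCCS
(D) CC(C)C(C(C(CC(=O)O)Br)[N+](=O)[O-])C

D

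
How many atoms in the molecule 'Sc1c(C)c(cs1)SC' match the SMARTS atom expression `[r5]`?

5

Check the 9 heavy atoms by environment: 1× s (aromatic, in 5-ring) → match; 4× c (aromatic, in 5-ring) → match; 2× S (acyclic) → no; 2× C (acyclic) → no.
Summing the matching environments: 1 + 4 = 5 matching atoms.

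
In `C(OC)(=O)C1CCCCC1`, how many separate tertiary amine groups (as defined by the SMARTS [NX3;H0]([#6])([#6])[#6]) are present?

0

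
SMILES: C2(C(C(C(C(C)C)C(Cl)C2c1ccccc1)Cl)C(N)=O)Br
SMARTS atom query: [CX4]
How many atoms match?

9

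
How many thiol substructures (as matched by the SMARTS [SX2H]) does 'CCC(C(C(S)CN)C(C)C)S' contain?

2

[SX2H] is the SMARTS for a thiol: an aliphatic sulfur with two connections, one being H.
The molecule carries 2 separate instances of a thiol (-SH) meeting every constraint; each maps to a distinct set of atoms, giving 2 matches.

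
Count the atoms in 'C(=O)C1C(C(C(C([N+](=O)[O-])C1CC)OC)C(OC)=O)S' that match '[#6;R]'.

6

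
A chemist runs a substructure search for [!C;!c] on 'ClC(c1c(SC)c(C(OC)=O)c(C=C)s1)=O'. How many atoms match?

6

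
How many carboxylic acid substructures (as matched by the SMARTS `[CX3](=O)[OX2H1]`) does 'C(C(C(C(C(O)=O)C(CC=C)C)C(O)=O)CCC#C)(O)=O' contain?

[CX3](=O)[OX2H1] is the SMARTS for a carboxylic acid: an sp2 carbon double-bonded to O and single-bonded to an -OH oxygen.
The molecule carries 3 separate instances of a carboxylic acid group (-C(=O)OH) meeting every constraint; each maps to a distinct set of atoms, giving 3 matches.

3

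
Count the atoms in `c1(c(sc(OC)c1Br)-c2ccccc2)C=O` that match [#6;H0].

5

The query [#6;H0] means: any carbon with no attached hydrogen.
Check the 16 heavy atoms by environment: 1× s (aromatic, H0) → no; 5× c (aromatic, H0) → match; 2× O (H0) → no; 1× C (H3) → no; 1× C (H1) → no; 5× c (aromatic, H1) → no; 1× Br (H0) → no.
That gives 5 matching atoms.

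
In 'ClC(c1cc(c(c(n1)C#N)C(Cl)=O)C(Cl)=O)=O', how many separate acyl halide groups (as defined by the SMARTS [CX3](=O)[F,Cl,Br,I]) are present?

[CX3](=O)[F,Cl,Br,I] is the SMARTS for an acyl halide: a carbonyl carbon bonded to a halogen.
The molecule carries 3 separate instances of an acyl chloride (-C(=O)Cl) meeting every constraint; each maps to a distinct set of atoms, giving 3 matches.

3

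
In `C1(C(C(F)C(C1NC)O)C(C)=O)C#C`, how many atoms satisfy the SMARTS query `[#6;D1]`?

Check the 14 heavy atoms by environment: 6× C (D3) → no; 1× N (D2) → no; 3× C (D1) → match; 2× O (D1) → no; 1× C (D2) → no; 1× F (D1) → no.
That gives 3 matching atoms.

3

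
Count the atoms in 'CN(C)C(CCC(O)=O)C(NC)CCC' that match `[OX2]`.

1

The query [OX2] means: aliphatic oxygen with two total connections — ether, hydroxyl, or ester single-bond O.
Check the 15 heavy atoms by environment: 10× C (X4) → no; 2× N (X3) → no; 1× C (X3) → no; 1× O (X1) → no; 1× O (X2) → match.
That gives 1 matching atom.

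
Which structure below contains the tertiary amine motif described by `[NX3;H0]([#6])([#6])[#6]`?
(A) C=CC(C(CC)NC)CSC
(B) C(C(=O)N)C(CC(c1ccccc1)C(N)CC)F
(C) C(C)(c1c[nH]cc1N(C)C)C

[NX3;H0]([#6])([#6])[#6] describes a trivalent nitrogen with no H, bonded to three carbons (a tertiary amine).
(A) has an N-methylamino group (-NHCH3) but the nitrogen still has one H (H1), not H0.
(B) has a primary amino group (-NH2) but the nitrogen has H2, not H0 with three carbons.
(C) contains a dimethylamino group (-N(CH3)2), which satisfies every atom and bond constraint.
So the answer is (C).

C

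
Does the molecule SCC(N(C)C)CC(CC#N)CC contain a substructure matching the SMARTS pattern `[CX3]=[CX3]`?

No

The pattern [CX3]=[CX3] describes a non-aromatic C=C double bond between two sp2 carbons — an alkene.
The closest candidate here is an ethyl group (-CH2CH3), but its C-C bond is a single bond between CX4 carbons, not CX3=CX3. No other fragment satisfies the full query, so there is no match.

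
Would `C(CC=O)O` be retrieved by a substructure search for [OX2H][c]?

No

The pattern [OX2H][c] describes a hydroxyl oxygen attached to an aromatic carbon — a phenol.
The closest candidate here is a hydroxyl group (-OH), but the -OH is on an aliphatic carbon, not an aromatic c. No other fragment satisfies the full query, so there is no match.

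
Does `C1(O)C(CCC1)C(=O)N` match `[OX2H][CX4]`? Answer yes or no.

Yes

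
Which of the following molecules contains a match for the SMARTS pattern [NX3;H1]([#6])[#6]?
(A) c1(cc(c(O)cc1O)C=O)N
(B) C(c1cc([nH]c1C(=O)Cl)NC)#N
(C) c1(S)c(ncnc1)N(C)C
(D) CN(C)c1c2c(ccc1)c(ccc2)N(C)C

B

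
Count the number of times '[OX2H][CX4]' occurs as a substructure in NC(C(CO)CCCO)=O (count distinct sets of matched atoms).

2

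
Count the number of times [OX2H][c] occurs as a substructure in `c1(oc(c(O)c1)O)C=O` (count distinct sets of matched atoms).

[OX2H][c] is the SMARTS for a phenol: a hydroxyl oxygen attached to an aromatic carbon.
The molecule carries 2 separate instances of a hydroxyl group (-OH) meeting every constraint; each maps to a distinct set of atoms, giving 2 matches.

2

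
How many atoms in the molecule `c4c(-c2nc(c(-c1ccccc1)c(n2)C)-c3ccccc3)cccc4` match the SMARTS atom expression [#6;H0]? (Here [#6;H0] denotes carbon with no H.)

The query [#6;H0] means: any carbon with no attached hydrogen.
Check the 25 heavy atoms by environment: 2× n (aromatic, H0) → no; 7× c (aromatic, H0) → match; 15× c (aromatic, H1) → no; 1× C (H3) → no.
That gives 7 matching atoms.

7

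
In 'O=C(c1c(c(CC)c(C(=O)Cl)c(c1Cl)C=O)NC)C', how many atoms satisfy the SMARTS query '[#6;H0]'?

8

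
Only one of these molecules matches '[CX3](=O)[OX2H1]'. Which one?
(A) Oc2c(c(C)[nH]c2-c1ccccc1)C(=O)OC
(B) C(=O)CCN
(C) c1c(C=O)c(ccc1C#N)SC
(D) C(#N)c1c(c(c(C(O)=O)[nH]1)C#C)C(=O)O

[CX3](=O)[OX2H1] describes an sp2 carbon double-bonded to O and single-bonded to an -OH oxygen (a carboxylic acid).
(A) has a methyl-ester group (-C(=O)OCH3) but the singly-bonded O has no H (OX2H0, not OX2H1).
(B) has an aldehyde (-CHO) but there is no singly-bonded oxygen on the carbonyl carbon.
(C) has an aldehyde (-CHO) but there is no singly-bonded oxygen on the carbonyl carbon.
(D) contains a carboxylic acid group (-C(=O)OH), which satisfies every atom and bond constraint.
So the answer is (D).

D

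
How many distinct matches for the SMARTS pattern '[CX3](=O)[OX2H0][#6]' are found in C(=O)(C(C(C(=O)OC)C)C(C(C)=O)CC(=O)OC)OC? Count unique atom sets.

3

[CX3](=O)[OX2H0][#6] is the SMARTS for an ester: a carbonyl carbon bonded to an oxygen that is itself bonded to carbon (no H on that O).
The molecule carries 3 separate instances of a methyl-ester group (-C(=O)OCH3) meeting every constraint; each maps to a distinct set of atoms, giving 3 matches.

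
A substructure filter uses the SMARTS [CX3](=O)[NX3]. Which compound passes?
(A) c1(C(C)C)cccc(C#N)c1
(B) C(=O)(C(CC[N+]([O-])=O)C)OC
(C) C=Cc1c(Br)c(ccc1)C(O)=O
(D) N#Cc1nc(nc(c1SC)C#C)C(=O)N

D

[CX3](=O)[NX3] describes a carbonyl carbon bonded to a trivalent nitrogen (an amide).
(A) has a nitrile (-C#N) but the nitrile N is NX1 (triple-bonded), not NX3.
(B) has a methyl-ester group (-C(=O)OCH3) but the carbonyl is bonded to O, not to an NX3 nitrogen.
(C) has a carboxylic acid group (-C(=O)OH) but the carbonyl is bonded to O, not to an NX3 nitrogen.
(D) contains a primary amide (-C(=O)NH2), which satisfies every atom and bond constraint.
So the answer is (D).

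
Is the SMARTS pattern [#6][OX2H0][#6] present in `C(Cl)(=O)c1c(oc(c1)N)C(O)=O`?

The pattern [#6][OX2H0][#6] describes an aliphatic oxygen bridging two carbons with no H on the oxygen — an ether.
The closest candidate here is a carboxylic acid group (-C(=O)OH), but the -OH oxygen has H1; the =O is OX1, not OX2. No other fragment satisfies the full query, so there is no match.

No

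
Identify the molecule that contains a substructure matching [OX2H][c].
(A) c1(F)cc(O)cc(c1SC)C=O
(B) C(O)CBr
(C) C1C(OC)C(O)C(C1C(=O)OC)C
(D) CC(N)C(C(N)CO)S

[OX2H][c] describes a hydroxyl oxygen attached to an aromatic carbon (a phenol).
(A) contains a hydroxyl group (-OH), which satisfies every atom and bond constraint.
(B) has a hydroxyl group (-OH) but the -OH is on an aliphatic carbon, not an aromatic c.
(C) has a hydroxyl group (-OH) but the -OH is on an aliphatic carbon, not an aromatic c.
(D) has a hydroxyl group (-OH) but the -OH is on an aliphatic carbon, not an aromatic c.
So the answer is (A).

A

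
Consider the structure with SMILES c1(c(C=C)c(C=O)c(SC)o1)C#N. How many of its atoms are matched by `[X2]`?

The query [X2] means: any atom with exactly two total connections (bonds + H).
Check the 13 heavy atoms by environment: 1× o (aromatic, X2) → match; 4× c (aromatic, X3) → no; 3× C (X3) → no; 1× O (X1) → no; 1× C (X2) → match; 1× N (X1) → no; 1× S (X2) → match; 1× C (X4) → no.
Summing the matching environments: 1 + 1 + 1 = 3 matching atoms.

3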